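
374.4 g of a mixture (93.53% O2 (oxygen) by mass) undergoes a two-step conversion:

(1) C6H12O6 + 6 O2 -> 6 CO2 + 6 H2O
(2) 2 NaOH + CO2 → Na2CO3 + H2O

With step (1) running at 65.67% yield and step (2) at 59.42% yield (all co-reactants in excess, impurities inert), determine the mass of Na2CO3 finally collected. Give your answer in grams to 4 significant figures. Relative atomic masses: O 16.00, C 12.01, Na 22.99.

452.6 g

Pure O2 = 374.4 × 0.9353 = 350.18 g.
M(O2) = 2(16.00) = 32.00 g/mol.
M(Na2CO3) = 2(22.99) + 12.01 + 3(16.00) = 105.99 g/mol.
n(O2) = 350.18 / 32.00 = 10.943 mol.
Step 1 (O2:CO2 = 6:6): theoretical n(CO2) = 10.943 mol; at 65.67% yield, n(CO2) = 7.1863 mol.
Step 2 (CO2:Na2CO3 = 1:1): theoretical n(Na2CO3) = 7.1863 mol, so theoretical mass = 7.1863 × 105.99 = 761.67 g.
At 59.42% yield, actual mass of Na2CO3 = 761.67 × 0.5942 = 452.59 g.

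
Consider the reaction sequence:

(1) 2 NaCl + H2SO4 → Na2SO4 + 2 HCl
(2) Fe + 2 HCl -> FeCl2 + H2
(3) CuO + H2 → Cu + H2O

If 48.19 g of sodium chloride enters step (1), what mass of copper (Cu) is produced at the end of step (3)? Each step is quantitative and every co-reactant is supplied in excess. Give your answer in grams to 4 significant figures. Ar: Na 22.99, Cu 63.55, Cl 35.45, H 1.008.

M(NaCl) = 22.99 + 35.45 = 58.44 g/mol.
M(Cu) = 63.55 g/mol.
n(NaCl) = 48.19 / 58.44 = 0.82461 mol.
Reaction (1): NaCl→HCl ratio 2:2 ⇒ n(HCl) = 0.82461 mol.
Reaction (2): HCl→H2 ratio 2:1 ⇒ n(H2) = 0.41230 mol.
Reaction (3): H2→Cu ratio 1:1 ⇒ n(Cu) = 0.41230 mol.
Mass of Cu = 0.41230 × 63.55 = 26.202 g.

26.20 g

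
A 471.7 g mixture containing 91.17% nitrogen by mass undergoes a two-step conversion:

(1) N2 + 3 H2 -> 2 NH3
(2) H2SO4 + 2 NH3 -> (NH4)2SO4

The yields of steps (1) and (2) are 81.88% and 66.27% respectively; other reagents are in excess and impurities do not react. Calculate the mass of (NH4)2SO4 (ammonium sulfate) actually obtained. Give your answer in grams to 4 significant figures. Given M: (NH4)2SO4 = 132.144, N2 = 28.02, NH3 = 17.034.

Pure N2 = 471.7 × 0.9117 = 430.05 g.
n(N2) = 430.05 / 28.02 = 15.348 mol.
Step 1 (N2:NH3 = 1:2): theoretical n(NH3) = 30.696 mol; at 81.88% yield, n(NH3) = 25.134 mol.
Step 2 (NH3:(NH4)2SO4 = 2:1): theoretical n((NH4)2SO4) = 12.567 mol, so theoretical mass = 12.567 × 132.144 = 1660.6 g.
At 66.27% yield, actual mass of (NH4)2SO4 = 1660.6 × 0.6627 = 1100.5 g.

1101 g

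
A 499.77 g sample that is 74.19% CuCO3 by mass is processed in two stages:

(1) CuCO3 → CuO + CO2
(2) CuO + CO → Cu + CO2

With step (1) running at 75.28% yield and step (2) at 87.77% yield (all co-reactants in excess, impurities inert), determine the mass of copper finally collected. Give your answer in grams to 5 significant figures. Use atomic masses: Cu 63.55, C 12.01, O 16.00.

126.00 g

Pure CuCO3 = 499.77 × 0.7419 = 370.779 g.
M(CuCO3) = 63.55 + 12.01 + 3(16.00) = 123.56 g/mol.
M(Cu) = 63.55 g/mol.
n(CuCO3) = 370.779 / 123.56 = 3.00080 mol.
Step 1 (CuCO3:CuO = 1:1): theoretical n(CuO) = 3.00080 mol; at 75.28% yield, n(CuO) = 2.25901 mol.
Step 2 (CuO:Cu = 1:1): theoretical n(Cu) = 2.25901 mol, so theoretical mass = 2.25901 × 63.55 = 143.560 g.
At 87.77% yield, actual mass of Cu = 143.560 × 0.8777 = 126.002 g.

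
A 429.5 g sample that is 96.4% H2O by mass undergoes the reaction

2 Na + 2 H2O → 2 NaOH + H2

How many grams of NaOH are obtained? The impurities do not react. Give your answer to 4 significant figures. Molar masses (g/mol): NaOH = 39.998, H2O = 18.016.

919.2 g

Mass of pure H2O = 429.5 g × 0.964 = 414.04 g.
n(H2O) = 414.04 g / 18.016 g/mol = 22.982 mol.
From the equation the H2O:NaOH mole ratio is 2:2, so n(NaOH) = 22.982 × 2/2 = 22.982 mol.
Mass of NaOH = 22.982 mol × 39.998 g/mol = 919.22 g.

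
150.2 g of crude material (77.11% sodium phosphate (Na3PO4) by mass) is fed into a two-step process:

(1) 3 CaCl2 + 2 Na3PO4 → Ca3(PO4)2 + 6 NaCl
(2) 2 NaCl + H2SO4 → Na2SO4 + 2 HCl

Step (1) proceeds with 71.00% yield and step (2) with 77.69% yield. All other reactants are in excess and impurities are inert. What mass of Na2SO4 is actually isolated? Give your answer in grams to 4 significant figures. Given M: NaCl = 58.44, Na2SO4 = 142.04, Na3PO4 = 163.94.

83.03 g

Pure Na3PO4 = 150.2 × 0.7711 = 115.82 g.
n(Na3PO4) = 115.82 / 163.94 = 0.70647 mol.
Step 1 (Na3PO4:NaCl = 2:6): theoretical n(NaCl) = 2.1194 mol; at 71.00% yield, n(NaCl) = 1.5048 mol.
Step 2 (NaCl:Na2SO4 = 2:1): theoretical n(Na2SO4) = 0.75239 mol, so theoretical mass = 0.75239 × 142.04 = 106.87 g.
At 77.69% yield, actual mass of Na2SO4 = 106.87 × 0.7769 = 83.027 g.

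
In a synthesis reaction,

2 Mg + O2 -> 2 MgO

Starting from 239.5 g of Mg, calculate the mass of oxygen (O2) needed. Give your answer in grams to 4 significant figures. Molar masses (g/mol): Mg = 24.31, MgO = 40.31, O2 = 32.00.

n(Mg) = 239.50 g / 24.31 g/mol = 9.8519 mol.
From the equation the Mg:O2 mole ratio is 2:1, so n(O2) = 9.8519 × 1/2 = 4.9260 mol.
Mass of O2 = 4.9260 mol × 32.00 g/mol = 157.63 g.

157.6 g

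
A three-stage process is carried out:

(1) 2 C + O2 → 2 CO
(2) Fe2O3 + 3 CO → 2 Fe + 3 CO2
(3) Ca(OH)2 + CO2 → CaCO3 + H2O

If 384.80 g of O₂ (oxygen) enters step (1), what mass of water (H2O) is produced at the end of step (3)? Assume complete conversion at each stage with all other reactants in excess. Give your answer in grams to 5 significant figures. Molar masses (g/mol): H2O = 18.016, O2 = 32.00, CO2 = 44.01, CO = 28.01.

433.28 g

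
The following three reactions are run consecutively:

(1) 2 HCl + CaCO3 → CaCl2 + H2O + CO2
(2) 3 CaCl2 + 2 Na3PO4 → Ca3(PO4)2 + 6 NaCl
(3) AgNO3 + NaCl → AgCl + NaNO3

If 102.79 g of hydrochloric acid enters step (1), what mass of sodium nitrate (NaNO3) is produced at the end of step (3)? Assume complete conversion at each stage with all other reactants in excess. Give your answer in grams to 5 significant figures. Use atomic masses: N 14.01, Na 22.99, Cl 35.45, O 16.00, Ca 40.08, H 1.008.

239.65 g

M(HCl) = 1.008 + 35.45 = 36.458 g/mol.
M(NaNO3) = 22.99 + 14.01 + 3(16.00) = 85.00 g/mol.
n(HCl) = 102.79 / 36.458 = 2.81941 mol.
Reaction (1): HCl→CaCl2 ratio 2:1 ⇒ n(CaCl2) = 1.40970 mol.
Reaction (2): CaCl2→NaCl ratio 3:6 ⇒ n(NaCl) = 2.81941 mol.
Reaction (3): NaCl→NaNO3 ratio 1:1 ⇒ n(NaNO3) = 2.81941 mol.
Mass of NaNO3 = 2.81941 × 85.00 = 239.650 g.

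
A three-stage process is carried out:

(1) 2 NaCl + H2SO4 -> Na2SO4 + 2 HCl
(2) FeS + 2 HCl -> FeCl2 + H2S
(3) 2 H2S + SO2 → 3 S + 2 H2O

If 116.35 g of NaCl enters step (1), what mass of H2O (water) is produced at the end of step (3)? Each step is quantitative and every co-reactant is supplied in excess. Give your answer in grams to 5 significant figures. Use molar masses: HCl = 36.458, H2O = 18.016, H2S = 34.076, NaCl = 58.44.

n(NaCl) = 116.35 / 58.44 = 1.99093 mol.
Reaction (1): NaCl→HCl ratio 2:2 ⇒ n(HCl) = 1.99093 mol.
Reaction (2): HCl→H2S ratio 2:1 ⇒ n(H2S) = 0.995465 mol.
Reaction (3): H2S→H2O ratio 2:2 ⇒ n(H2O) = 0.995465 mol.
Mass of H2O = 0.995465 × 18.016 = 17.9343 g.

17.934 g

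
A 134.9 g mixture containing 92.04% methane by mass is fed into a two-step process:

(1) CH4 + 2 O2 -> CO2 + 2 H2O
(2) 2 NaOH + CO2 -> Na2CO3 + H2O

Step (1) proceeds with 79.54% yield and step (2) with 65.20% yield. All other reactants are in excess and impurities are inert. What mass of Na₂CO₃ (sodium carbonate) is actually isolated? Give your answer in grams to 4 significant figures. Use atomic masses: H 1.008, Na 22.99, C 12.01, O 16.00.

425.4 g

Pure CH4 = 134.9 × 0.9204 = 124.16 g.
M(CH4) = 12.01 + 4(1.008) = 16.042 g/mol.
M(Na2CO3) = 2(22.99) + 12.01 + 3(16.00) = 105.99 g/mol.
n(CH4) = 124.16 / 16.042 = 7.7398 mol.
Step 1 (CH4:CO2 = 1:1): theoretical n(CO2) = 7.7398 mol; at 79.54% yield, n(CO2) = 6.1562 mol.
Step 2 (CO2:Na2CO3 = 1:1): theoretical n(Na2CO3) = 6.1562 mol, so theoretical mass = 6.1562 × 105.99 = 652.50 g.
At 65.20% yield, actual mass of Na2CO3 = 652.50 × 0.6520 = 425.43 g.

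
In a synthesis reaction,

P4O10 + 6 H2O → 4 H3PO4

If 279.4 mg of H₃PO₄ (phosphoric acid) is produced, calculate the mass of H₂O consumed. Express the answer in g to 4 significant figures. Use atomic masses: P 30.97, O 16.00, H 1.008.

0.07705 g

M(H3PO4) = 3(1.008) + 30.97 + 4(16.00) = 97.994 g/mol.
M(H2O) = 2(1.008) + 16.00 = 18.016 g/mol.
Convert: 279.4 mg = 0.27940 g.
n(H3PO4) = 0.27940 g / 97.994 g/mol = 0.0028512 mol.
From the equation the H3PO4:H2O mole ratio is 4:6, so n(H2O) = 0.0028512 × 6/4 = 0.0042768 mol.
Mass of H2O = 0.0042768 mol × 18.016 g/mol = 0.077051 g.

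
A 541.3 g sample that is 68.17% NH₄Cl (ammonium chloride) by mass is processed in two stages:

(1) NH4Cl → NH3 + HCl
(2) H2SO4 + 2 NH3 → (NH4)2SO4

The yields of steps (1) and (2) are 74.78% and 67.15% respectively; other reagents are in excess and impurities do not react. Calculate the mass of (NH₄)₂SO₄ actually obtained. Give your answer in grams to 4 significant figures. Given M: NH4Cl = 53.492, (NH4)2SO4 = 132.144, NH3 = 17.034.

228.9 g

Pure NH4Cl = 541.3 × 0.6817 = 369.00 g.
n(NH4Cl) = 369.00 / 53.492 = 6.8983 mol.
Step 1 (NH4Cl:NH3 = 1:1): theoretical n(NH3) = 6.8983 mol; at 74.78% yield, n(NH3) = 5.1586 mol.
Step 2 (NH3:(NH4)2SO4 = 2:1): theoretical n((NH4)2SO4) = 2.5793 mol, so theoretical mass = 2.5793 × 132.144 = 340.84 g.
At 67.15% yield, actual mass of (NH4)2SO4 = 340.84 × 0.6715 = 228.87 g.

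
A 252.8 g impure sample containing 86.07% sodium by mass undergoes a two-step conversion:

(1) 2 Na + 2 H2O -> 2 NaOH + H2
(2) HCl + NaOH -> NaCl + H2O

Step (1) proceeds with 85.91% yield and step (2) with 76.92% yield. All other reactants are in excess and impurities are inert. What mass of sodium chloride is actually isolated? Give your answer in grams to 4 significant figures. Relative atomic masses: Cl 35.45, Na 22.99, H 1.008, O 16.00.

Pure Na = 252.8 × 0.8607 = 217.58 g.
M(Na) = 22.99 g/mol.
M(NaCl) = 22.99 + 35.45 = 58.44 g/mol.
n(Na) = 217.58 / 22.99 = 9.4643 mol.
Step 1 (Na:NaOH = 2:2): theoretical n(NaOH) = 9.4643 mol; at 85.91% yield, n(NaOH) = 8.1308 mol.
Step 2 (NaOH:NaCl = 1:1): theoretical n(NaCl) = 8.1308 mol, so theoretical mass = 8.1308 × 58.44 = 475.16 g.
At 76.92% yield, actual mass of NaCl = 475.16 × 0.7692 = 365.50 g.

365.5 g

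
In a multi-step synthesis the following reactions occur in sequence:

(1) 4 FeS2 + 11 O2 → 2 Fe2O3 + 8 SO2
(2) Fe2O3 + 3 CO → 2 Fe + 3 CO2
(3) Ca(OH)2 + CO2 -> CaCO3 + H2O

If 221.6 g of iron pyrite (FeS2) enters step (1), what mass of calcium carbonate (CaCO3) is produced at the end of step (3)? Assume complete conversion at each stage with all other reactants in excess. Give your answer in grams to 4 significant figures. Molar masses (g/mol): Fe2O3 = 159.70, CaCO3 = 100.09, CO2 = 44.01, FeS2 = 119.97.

277.3 g

n(FeS2) = 221.6 / 119.97 = 1.8471 mol.
Reaction (1): FeS2→Fe2O3 ratio 4:2 ⇒ n(Fe2O3) = 0.92356 mol.
Reaction (2): Fe2O3→CO2 ratio 1:3 ⇒ n(CO2) = 2.7707 mol.
Reaction (3): CO2→CaCO3 ratio 1:1 ⇒ n(CaCO3) = 2.7707 mol.
Mass of CaCO3 = 2.7707 × 100.09 = 277.32 g.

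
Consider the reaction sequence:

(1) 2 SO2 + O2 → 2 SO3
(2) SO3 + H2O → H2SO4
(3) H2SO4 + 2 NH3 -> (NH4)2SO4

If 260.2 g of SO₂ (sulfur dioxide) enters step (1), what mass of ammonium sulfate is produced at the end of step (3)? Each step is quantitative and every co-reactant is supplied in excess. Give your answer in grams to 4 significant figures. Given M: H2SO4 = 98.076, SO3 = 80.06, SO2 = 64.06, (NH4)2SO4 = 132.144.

536.7 g

n(SO2) = 260.2 / 64.06 = 4.0618 mol.
Reaction (1): SO2→SO3 ratio 2:2 ⇒ n(SO3) = 4.0618 mol.
Reaction (2): SO3→H2SO4 ratio 1:1 ⇒ n(H2SO4) = 4.0618 mol.
Reaction (3): H2SO4→(NH4)2SO4 ratio 1:1 ⇒ n((NH4)2SO4) = 4.0618 mol.
Mass of (NH4)2SO4 = 4.0618 × 132.144 = 536.74 g.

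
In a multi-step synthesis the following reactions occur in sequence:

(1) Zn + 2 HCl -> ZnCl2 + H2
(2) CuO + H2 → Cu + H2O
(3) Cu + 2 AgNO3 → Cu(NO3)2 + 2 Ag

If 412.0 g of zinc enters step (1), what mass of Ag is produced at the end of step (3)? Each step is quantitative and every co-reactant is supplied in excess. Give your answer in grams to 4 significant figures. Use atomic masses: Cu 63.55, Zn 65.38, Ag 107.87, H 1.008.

1360 g

M(Zn) = 65.38 g/mol.
M(Ag) = 107.87 g/mol.
n(Zn) = 412.0 / 65.38 = 6.3016 mol.
Reaction (1): Zn→H2 ratio 1:1 ⇒ n(H2) = 6.3016 mol.
Reaction (2): H2→Cu ratio 1:1 ⇒ n(Cu) = 6.3016 mol.
Reaction (3): Cu→Ag ratio 1:2 ⇒ n(Ag) = 12.603 mol.
Mass of Ag = 12.603 × 107.87 = 1359.5 g.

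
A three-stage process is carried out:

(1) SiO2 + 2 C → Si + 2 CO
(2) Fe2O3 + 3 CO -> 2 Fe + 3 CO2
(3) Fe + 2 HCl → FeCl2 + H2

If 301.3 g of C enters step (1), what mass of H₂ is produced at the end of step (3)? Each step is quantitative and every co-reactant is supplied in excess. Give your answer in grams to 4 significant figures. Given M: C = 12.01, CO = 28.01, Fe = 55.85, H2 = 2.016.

n(C) = 301.3 / 12.01 = 25.087 mol.
Reaction (1): C→CO ratio 2:2 ⇒ n(CO) = 25.087 mol.
Reaction (2): CO→Fe ratio 3:2 ⇒ n(Fe) = 16.725 mol.
Reaction (3): Fe→H2 ratio 1:1 ⇒ n(H2) = 16.725 mol.
Mass of H2 = 16.725 × 2.016 = 33.718 g.

33.72 g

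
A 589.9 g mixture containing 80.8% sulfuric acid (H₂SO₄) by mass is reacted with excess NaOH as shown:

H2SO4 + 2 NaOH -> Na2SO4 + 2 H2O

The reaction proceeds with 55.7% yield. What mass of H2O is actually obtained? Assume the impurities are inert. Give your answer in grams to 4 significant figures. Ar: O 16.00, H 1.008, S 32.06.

97.54 g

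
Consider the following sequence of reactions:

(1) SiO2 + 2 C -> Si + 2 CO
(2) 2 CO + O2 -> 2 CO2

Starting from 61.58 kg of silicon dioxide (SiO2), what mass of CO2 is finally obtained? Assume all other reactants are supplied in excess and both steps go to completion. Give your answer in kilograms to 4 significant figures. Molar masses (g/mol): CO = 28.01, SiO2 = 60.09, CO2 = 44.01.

90.20 kg

61.58 kg = 61580 g.
n(SiO2) = 61580 / 60.09 = 1024.8 mol.
Step 1 gives a 1:2 ratio of SiO2 to CO, so n(CO) = 2049.6 mol.
In step 2 the CO:CO2 ratio is 2:2, so n(CO2) = 2049.6 mol.
Mass of CO2 = 2049.6 × 44.01 = 90203 g = 90.20 kg.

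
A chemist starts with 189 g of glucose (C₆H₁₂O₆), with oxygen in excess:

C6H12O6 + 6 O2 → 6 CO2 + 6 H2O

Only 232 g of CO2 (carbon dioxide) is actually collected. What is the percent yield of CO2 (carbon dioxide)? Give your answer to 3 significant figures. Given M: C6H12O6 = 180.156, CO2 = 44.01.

n(C6H12O6) = 189.0 g / 180.156 g/mol = 1.049 mol.
From the equation the C6H12O6:CO2 mole ratio is 1:6, so n(CO2) = 1.049 × 6/1 = 6.295 mol.
Mass of CO2 = 6.295 mol × 44.01 g/mol = 277.0 g.
This is the theoretical yield. Percent yield = 232 g / 277.0 g × 100% = 83.75%.

83.7 %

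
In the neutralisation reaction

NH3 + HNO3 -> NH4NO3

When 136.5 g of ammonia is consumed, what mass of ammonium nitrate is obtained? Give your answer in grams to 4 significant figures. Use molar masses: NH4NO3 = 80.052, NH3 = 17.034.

641.5 g

n(NH3) = 136.50 g / 17.034 g/mol = 8.0134 mol.
From the equation the NH3:NH4NO3 mole ratio is 1:1, so n(NH4NO3) = 8.0134 × 1/1 = 8.0134 mol.
Mass of NH4NO3 = 8.0134 mol × 80.052 g/mol = 641.49 g.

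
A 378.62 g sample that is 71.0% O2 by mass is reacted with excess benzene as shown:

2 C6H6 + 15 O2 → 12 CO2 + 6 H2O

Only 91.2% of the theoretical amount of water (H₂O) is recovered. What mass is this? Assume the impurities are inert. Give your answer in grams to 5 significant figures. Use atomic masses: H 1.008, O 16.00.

Pure O2 available = 378.62 g × 0.710 = 268.820 g.
M(O2) = 2(16.00) = 32.00 g/mol.
M(H2O) = 2(1.008) + 16.00 = 18.016 g/mol.
n(O2) = 268.820 g / 32.00 g/mol = 8.40063 mol.
From the equation the O2:H2O mole ratio is 15:6, so n(H2O) = 8.40063 × 6/15 = 3.36025 mol.
Mass of H2O = 3.36025 mol × 18.016 g/mol = 60.5383 g.
Actual mass collected = 60.5383 g × 0.912 = 55.2109 g.

55.211 g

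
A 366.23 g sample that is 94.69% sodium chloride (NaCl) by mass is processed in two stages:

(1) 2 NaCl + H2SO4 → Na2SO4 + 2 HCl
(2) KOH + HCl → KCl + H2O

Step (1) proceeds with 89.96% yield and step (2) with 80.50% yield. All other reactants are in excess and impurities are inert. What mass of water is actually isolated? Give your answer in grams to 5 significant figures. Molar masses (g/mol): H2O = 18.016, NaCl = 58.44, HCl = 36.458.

77.420 g

Pure NaCl = 366.23 × 0.9469 = 346.783 g.
n(NaCl) = 346.783 / 58.44 = 5.93400 mol.
Step 1 (NaCl:HCl = 2:2): theoretical n(HCl) = 5.93400 mol; at 89.96% yield, n(HCl) = 5.33823 mol.
Step 2 (HCl:H2O = 1:1): theoretical n(H2O) = 5.33823 mol, so theoretical mass = 5.33823 × 18.016 = 96.1735 g.
At 80.50% yield, actual mass of H2O = 96.1735 × 0.8050 = 77.4197 g.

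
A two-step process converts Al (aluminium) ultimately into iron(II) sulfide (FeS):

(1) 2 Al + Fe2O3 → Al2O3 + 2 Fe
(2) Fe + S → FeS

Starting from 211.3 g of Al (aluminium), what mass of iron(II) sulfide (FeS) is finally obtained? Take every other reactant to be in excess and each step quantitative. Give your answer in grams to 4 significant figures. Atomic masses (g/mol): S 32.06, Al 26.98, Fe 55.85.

688.5 g

M(Al) = 26.98 g/mol.
M(FeS) = 55.85 + 32.06 = 87.91 g/mol.
n(Al) = 211.30 / 26.98 = 7.8317 mol.
Step 1 gives a 2:2 ratio of Al to Fe, so n(Fe) = 7.8317 mol.
In step 2 the Fe:FeS ratio is 1:1, so n(FeS) = 7.8317 mol.
Mass of FeS = 7.8317 × 87.91 = 688.49 g.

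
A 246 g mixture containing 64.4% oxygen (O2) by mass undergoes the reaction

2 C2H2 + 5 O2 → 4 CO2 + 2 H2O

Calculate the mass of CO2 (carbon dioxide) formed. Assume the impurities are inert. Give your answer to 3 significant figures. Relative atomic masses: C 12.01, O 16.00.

Mass of pure O2 = 246 g × 0.644 = 158.4 g.
M(O2) = 2(16.00) = 32.00 g/mol.
M(CO2) = 12.01 + 2(16.00) = 44.01 g/mol.
n(O2) = 158.4 g / 32.00 g/mol = 4.951 mol.
From the equation the O2:CO2 mole ratio is 5:4, so n(CO2) = 4.951 × 4/5 = 3.961 mol.
Mass of CO2 = 3.961 mol × 44.01 g/mol = 174.3 g.

174 g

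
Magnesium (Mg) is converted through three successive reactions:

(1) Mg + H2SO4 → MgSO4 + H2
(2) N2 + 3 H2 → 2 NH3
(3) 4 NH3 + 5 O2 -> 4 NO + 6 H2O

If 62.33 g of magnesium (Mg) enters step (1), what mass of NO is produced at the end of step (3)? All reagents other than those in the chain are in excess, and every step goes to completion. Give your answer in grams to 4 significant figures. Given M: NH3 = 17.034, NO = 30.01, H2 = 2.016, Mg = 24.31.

51.30 g

n(Mg) = 62.33 / 24.31 = 2.5640 mol.
Reaction (1): Mg→H2 ratio 1:1 ⇒ n(H2) = 2.5640 mol.
Reaction (2): H2→NH3 ratio 3:2 ⇒ n(NH3) = 1.7093 mol.
Reaction (3): NH3→NO ratio 4:4 ⇒ n(NO) = 1.7093 mol.
Mass of NO = 1.7093 × 30.01 = 51.296 g.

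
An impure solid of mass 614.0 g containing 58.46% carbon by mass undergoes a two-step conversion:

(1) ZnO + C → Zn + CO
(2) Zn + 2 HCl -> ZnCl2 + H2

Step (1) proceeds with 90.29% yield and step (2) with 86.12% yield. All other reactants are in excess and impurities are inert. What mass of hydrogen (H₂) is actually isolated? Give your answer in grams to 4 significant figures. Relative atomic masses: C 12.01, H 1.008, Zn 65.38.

46.85 g

Pure C = 614.0 × 0.5846 = 358.94 g.
M(C) = 12.01 g/mol.
M(H2) = 2(1.008) = 2.016 g/mol.
n(C) = 358.94 / 12.01 = 29.887 mol.
Step 1 (C:Zn = 1:1): theoretical n(Zn) = 29.887 mol; at 90.29% yield, n(Zn) = 26.985 mol.
Step 2 (Zn:H2 = 1:1): theoretical n(H2) = 26.985 mol, so theoretical mass = 26.985 × 2.016 = 54.402 g.
At 86.12% yield, actual mass of H2 = 54.402 × 0.8612 = 46.851 g.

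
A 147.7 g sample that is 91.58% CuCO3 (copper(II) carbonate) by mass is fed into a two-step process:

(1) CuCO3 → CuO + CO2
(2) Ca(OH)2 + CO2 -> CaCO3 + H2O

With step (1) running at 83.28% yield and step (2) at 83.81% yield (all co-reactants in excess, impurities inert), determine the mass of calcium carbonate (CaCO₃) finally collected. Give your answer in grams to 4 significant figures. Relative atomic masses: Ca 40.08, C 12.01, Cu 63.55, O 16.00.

76.48 g

Pure CuCO3 = 147.7 × 0.9158 = 135.26 g.
M(CuCO3) = 63.55 + 12.01 + 3(16.00) = 123.56 g/mol.
M(CaCO3) = 40.08 + 12.01 + 3(16.00) = 100.09 g/mol.
n(CuCO3) = 135.26 / 123.56 = 1.0947 mol.
Step 1 (CuCO3:CO2 = 1:1): theoretical n(CO2) = 1.0947 mol; at 83.28% yield, n(CO2) = 0.91168 mol.
Step 2 (CO2:CaCO3 = 1:1): theoretical n(CaCO3) = 0.91168 mol, so theoretical mass = 0.91168 × 100.09 = 91.250 g.
At 83.81% yield, actual mass of CaCO3 = 91.250 × 0.8381 = 76.477 g.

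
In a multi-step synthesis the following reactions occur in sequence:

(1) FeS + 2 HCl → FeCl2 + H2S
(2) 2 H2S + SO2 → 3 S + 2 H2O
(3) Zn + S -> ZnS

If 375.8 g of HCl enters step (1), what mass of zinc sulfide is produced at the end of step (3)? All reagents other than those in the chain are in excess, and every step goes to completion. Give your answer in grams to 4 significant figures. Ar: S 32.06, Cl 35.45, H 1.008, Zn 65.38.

753.3 g

M(HCl) = 1.008 + 35.45 = 36.458 g/mol.
M(ZnS) = 65.38 + 32.06 = 97.44 g/mol.
n(HCl) = 375.8 / 36.458 = 10.308 mol.
Reaction (1): HCl→H2S ratio 2:1 ⇒ n(H2S) = 5.1539 mol.
Reaction (2): H2S→S ratio 2:3 ⇒ n(S) = 7.7308 mol.
Reaction (3): S→ZnS ratio 1:1 ⇒ n(ZnS) = 7.7308 mol.
Mass of ZnS = 7.7308 × 97.44 = 753.29 g.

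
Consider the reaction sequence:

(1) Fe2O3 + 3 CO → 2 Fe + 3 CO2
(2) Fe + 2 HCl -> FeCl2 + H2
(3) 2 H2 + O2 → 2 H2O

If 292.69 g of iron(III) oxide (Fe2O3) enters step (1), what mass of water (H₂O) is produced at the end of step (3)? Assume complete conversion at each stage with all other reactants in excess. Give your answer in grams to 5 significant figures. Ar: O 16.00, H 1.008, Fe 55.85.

66.038 g

M(Fe2O3) = 2(55.85) + 3(16.00) = 159.70 g/mol.
M(H2O) = 2(1.008) + 16.00 = 18.016 g/mol.
n(Fe2O3) = 292.69 / 159.70 = 1.83275 mol.
Reaction (1): Fe2O3→Fe ratio 1:2 ⇒ n(Fe) = 3.66550 mol.
Reaction (2): Fe→H2 ratio 1:1 ⇒ n(H2) = 3.66550 mol.
Reaction (3): H2→H2O ratio 2:2 ⇒ n(H2O) = 3.66550 mol.
Mass of H2O = 3.66550 × 18.016 = 66.0376 g.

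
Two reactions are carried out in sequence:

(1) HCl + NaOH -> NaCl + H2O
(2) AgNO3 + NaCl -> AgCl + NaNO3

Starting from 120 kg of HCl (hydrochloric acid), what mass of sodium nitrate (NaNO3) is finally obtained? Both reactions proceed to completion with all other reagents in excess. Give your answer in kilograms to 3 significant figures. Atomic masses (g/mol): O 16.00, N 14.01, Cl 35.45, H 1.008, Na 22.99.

M(HCl) = 1.008 + 35.45 = 36.458 g/mol.
M(NaNO3) = 22.99 + 14.01 + 3(16.00) = 85.00 g/mol.
120 kg = 120000 g.
n(HCl) = 120000 / 36.458 = 3291 mol.
Step 1 gives a 1:1 ratio of HCl to NaCl, so n(NaCl) = 3291 mol.
In step 2 the NaCl:NaNO3 ratio is 1:1, so n(NaNO3) = 3291 mol.
Mass of NaNO3 = 3291 × 85.00 = 279800 g = 280 kg.

280 kg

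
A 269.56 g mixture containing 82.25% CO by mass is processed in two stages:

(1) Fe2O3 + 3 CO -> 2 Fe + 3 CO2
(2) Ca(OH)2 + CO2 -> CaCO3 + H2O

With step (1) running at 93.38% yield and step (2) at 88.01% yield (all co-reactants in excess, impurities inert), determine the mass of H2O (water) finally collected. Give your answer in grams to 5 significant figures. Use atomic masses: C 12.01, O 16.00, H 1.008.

117.20 g

Pure CO = 269.56 × 0.8225 = 221.713 g.
M(CO) = 12.01 + 16.00 = 28.01 g/mol.
M(H2O) = 2(1.008) + 16.00 = 18.016 g/mol.
n(CO) = 221.713 / 28.01 = 7.91550 mol.
Step 1 (CO:CO2 = 3:3): theoretical n(CO2) = 7.91550 mol; at 93.38% yield, n(CO2) = 7.39149 mol.
Step 2 (CO2:H2O = 1:1): theoretical n(H2O) = 7.39149 mol, so theoretical mass = 7.39149 × 18.016 = 133.165 g.
At 88.01% yield, actual mass of H2O = 133.165 × 0.8801 = 117.199 g.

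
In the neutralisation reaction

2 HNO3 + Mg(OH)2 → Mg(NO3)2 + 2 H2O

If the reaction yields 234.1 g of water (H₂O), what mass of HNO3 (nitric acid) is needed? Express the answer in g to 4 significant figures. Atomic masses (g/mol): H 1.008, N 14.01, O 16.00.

M(H2O) = 2(1.008) + 16.00 = 18.016 g/mol.
M(HNO3) = 1.008 + 14.01 + 3(16.00) = 63.018 g/mol.
n(H2O) = 234.10 g / 18.016 g/mol = 12.994 mol.
From the equation the H2O:HNO3 mole ratio is 2:2, so n(HNO3) = 12.994 × 2/2 = 12.994 mol.
Mass of HNO3 = 12.994 mol × 63.018 g/mol = 818.86 g.

818.9 g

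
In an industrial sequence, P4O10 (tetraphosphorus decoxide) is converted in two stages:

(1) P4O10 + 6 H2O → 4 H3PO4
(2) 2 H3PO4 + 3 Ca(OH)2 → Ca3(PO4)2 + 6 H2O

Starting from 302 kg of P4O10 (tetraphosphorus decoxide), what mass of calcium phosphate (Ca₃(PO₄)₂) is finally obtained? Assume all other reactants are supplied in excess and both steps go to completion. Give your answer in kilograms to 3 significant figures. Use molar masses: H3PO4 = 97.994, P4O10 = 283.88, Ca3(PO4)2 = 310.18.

302 kg = 302000 g.
n(P4O10) = 302000 / 283.88 = 1064 mol.
Step 1 gives a 1:4 ratio of P4O10 to H3PO4, so n(H3PO4) = 4255 mol.
In step 2 the H3PO4:Ca3(PO4)2 ratio is 2:1, so n(Ca3(PO4)2) = 2128 mol.
Mass of Ca3(PO4)2 = 2128 × 310.18 = 660000 g = 660 kg.

660 kg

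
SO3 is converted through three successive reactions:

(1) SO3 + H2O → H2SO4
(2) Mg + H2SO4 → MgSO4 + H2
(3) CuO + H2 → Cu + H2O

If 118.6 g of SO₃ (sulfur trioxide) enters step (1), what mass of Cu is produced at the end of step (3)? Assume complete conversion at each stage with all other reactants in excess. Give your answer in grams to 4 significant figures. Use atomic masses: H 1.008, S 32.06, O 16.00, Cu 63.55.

M(SO3) = 32.06 + 3(16.00) = 80.06 g/mol.
M(Cu) = 63.55 g/mol.
n(SO3) = 118.6 / 80.06 = 1.4814 mol.
Reaction (1): SO3→H2SO4 ratio 1:1 ⇒ n(H2SO4) = 1.4814 mol.
Reaction (2): H2SO4→H2 ratio 1:1 ⇒ n(H2) = 1.4814 mol.
Reaction (3): H2→Cu ratio 1:1 ⇒ n(Cu) = 1.4814 mol.
Mass of Cu = 1.4814 × 63.55 = 94.142 g.

94.14 g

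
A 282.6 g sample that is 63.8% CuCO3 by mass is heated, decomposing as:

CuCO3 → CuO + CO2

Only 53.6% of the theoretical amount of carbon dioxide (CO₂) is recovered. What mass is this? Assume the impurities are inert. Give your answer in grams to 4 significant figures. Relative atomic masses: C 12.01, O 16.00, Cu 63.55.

34.42 g

Pure CuCO3 available = 282.6 g × 0.638 = 180.30 g.
M(CuCO3) = 63.55 + 12.01 + 3(16.00) = 123.56 g/mol.
M(CO2) = 12.01 + 2(16.00) = 44.01 g/mol.
n(CuCO3) = 180.30 g / 123.56 g/mol = 1.4592 mol.
From the equation the CuCO3:CO2 mole ratio is 1:1, so n(CO2) = 1.4592 × 1/1 = 1.4592 mol.
Mass of CO2 = 1.4592 mol × 44.01 g/mol = 64.219 g.
Actual mass collected = 64.219 g × 0.536 = 34.422 g.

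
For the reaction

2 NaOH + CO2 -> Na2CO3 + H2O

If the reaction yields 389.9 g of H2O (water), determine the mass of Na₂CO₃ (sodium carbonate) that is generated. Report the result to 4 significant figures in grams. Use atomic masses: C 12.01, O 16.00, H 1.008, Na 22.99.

M(H2O) = 2(1.008) + 16.00 = 18.016 g/mol.
M(Na2CO3) = 2(22.99) + 12.01 + 3(16.00) = 105.99 g/mol.
n(H2O) = 389.90 g / 18.016 g/mol = 21.642 mol.
From the equation the H2O:Na2CO3 mole ratio is 1:1, so n(Na2CO3) = 21.642 × 1/1 = 21.642 mol.
Mass of Na2CO3 = 21.642 mol × 105.99 g/mol = 2293.8 g.

2294 g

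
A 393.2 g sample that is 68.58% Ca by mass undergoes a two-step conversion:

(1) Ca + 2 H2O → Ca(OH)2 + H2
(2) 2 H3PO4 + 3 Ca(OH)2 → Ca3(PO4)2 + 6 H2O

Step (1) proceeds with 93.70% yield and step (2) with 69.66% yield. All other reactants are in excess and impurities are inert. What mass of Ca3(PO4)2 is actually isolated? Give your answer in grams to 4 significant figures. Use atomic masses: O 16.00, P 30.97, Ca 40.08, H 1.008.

Pure Ca = 393.2 × 0.6858 = 269.66 g.
M(Ca) = 40.08 g/mol.
M(Ca3(PO4)2) = 3(40.08) + 2(30.97) + 8(16.00) = 310.18 g/mol.
n(Ca) = 269.66 / 40.08 = 6.7280 mol.
Step 1 (Ca:Ca(OH)2 = 1:1): theoretical n(Ca(OH)2) = 6.7280 mol; at 93.70% yield, n(Ca(OH)2) = 6.3041 mol.
Step 2 (Ca(OH)2:Ca3(PO4)2 = 3:1): theoretical n(Ca3(PO4)2) = 2.1014 mol, so theoretical mass = 2.1014 × 310.18 = 651.80 g.
At 69.66% yield, actual mass of Ca3(PO4)2 = 651.80 × 0.6966 = 454.04 g.

454.0 g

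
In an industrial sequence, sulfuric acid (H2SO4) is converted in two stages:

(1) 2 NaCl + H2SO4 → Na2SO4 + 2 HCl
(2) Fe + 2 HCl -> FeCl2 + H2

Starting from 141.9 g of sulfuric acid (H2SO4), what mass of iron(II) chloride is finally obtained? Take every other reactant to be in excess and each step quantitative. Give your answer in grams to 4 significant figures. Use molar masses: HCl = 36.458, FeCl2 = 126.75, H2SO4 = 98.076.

n(H2SO4) = 141.90 / 98.076 = 1.4468 mol.
Step 1 gives a 1:2 ratio of H2SO4 to HCl, so n(HCl) = 2.8937 mol.
In step 2 the HCl:FeCl2 ratio is 2:1, so n(FeCl2) = 1.4468 mol.
Mass of FeCl2 = 1.4468 × 126.75 = 183.39 g.

183.4 g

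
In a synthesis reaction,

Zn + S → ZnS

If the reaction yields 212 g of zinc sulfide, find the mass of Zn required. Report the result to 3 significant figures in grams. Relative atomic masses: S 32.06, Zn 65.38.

142 g

M(ZnS) = 65.38 + 32.06 = 97.44 g/mol.
M(Zn) = 65.38 g/mol.
n(ZnS) = 212.0 g / 97.44 g/mol = 2.176 mol.
From the equation the ZnS:Zn mole ratio is 1:1, so n(Zn) = 2.176 × 1/1 = 2.176 mol.
Mass of Zn = 2.176 mol × 65.38 g/mol = 142.2 g.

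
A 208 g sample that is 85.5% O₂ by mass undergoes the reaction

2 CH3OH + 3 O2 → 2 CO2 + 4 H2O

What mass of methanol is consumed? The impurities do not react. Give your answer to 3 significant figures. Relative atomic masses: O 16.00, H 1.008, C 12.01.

Mass of pure O2 = 208 g × 0.855 = 177.8 g.
M(O2) = 2(16.00) = 32.00 g/mol.
M(CH3OH) = 12.01 + 4(1.008) + 16.00 = 32.042 g/mol.
n(O2) = 177.8 g / 32.00 g/mol = 5.558 mol.
From the equation the O2:CH3OH mole ratio is 3:2, so n(CH3OH) = 5.558 × 2/3 = 3.705 mol.
Mass of CH3OH = 3.705 mol × 32.042 g/mol = 118.7 g.

119 g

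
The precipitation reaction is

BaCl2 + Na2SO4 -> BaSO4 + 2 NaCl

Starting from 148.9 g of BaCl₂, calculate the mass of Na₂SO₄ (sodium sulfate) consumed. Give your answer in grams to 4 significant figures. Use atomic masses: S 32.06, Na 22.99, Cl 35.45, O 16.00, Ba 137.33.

101.6 g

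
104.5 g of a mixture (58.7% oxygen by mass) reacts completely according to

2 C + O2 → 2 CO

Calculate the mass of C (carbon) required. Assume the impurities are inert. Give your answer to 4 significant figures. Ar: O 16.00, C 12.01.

Mass of pure O2 = 104.5 g × 0.587 = 61.342 g.
M(O2) = 2(16.00) = 32.00 g/mol.
M(C) = 12.01 g/mol.
n(O2) = 61.342 g / 32.00 g/mol = 1.9169 mol.
From the equation the O2:C mole ratio is 1:2, so n(C) = 1.9169 × 2/1 = 3.8338 mol.
Mass of C = 3.8338 mol × 12.01 g/mol = 46.044 g.

46.04 g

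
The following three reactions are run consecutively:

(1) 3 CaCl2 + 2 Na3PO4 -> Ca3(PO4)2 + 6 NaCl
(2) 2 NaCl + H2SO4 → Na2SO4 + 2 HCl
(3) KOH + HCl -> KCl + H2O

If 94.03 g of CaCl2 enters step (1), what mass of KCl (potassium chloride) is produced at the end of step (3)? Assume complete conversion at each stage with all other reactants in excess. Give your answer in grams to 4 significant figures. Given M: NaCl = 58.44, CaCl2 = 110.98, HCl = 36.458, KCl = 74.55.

126.3 g

n(CaCl2) = 94.03 / 110.98 = 0.84727 mol.
Reaction (1): CaCl2→NaCl ratio 3:6 ⇒ n(NaCl) = 1.6945 mol.
Reaction (2): NaCl→HCl ratio 2:2 ⇒ n(HCl) = 1.6945 mol.
Reaction (3): HCl→KCl ratio 1:1 ⇒ n(KCl) = 1.6945 mol.
Mass of KCl = 1.6945 × 74.55 = 126.33 g.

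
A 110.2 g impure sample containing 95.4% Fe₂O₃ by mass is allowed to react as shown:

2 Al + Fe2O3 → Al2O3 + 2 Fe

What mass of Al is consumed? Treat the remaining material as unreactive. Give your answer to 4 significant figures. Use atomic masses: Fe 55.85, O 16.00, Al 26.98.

35.52 g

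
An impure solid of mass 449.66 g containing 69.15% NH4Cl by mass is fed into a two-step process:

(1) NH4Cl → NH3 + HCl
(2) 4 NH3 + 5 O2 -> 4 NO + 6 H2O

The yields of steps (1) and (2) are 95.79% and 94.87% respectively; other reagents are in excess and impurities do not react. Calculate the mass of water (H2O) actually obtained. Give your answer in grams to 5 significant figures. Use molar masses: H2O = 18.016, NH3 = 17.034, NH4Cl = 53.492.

Pure NH4Cl = 449.66 × 0.6915 = 310.940 g.
n(NH4Cl) = 310.940 / 53.492 = 5.81283 mol.
Step 1 (NH4Cl:NH3 = 1:1): theoretical n(NH3) = 5.81283 mol; at 95.79% yield, n(NH3) = 5.56811 mol.
Step 2 (NH3:H2O = 4:6): theoretical n(H2O) = 8.35216 mol, so theoretical mass = 8.35216 × 18.016 = 150.473 g.
At 94.87% yield, actual mass of H2O = 150.473 × 0.9487 = 142.753 g.

142.75 g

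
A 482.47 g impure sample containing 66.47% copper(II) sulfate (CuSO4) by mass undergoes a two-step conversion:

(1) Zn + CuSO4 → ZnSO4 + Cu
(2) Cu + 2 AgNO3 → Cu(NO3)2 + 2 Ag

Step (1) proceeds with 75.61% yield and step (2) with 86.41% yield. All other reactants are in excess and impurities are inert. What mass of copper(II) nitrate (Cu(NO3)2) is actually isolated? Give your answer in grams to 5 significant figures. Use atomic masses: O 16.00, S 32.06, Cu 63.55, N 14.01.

246.23 g

Pure CuSO4 = 482.47 × 0.6647 = 320.698 g.
M(CuSO4) = 63.55 + 32.06 + 4(16.00) = 159.61 g/mol.
M(Cu(NO3)2) = 63.55 + 2(14.01) + 6(16.00) = 187.57 g/mol.
n(CuSO4) = 320.698 / 159.61 = 2.00926 mol.
Step 1 (CuSO4:Cu = 1:1): theoretical n(Cu) = 2.00926 mol; at 75.61% yield, n(Cu) = 1.51920 mol.
Step 2 (Cu:Cu(NO3)2 = 1:1): theoretical n(Cu(NO3)2) = 1.51920 mol, so theoretical mass = 1.51920 × 187.57 = 284.956 g.
At 86.41% yield, actual mass of Cu(NO3)2 = 284.956 × 0.8641 = 246.231 g.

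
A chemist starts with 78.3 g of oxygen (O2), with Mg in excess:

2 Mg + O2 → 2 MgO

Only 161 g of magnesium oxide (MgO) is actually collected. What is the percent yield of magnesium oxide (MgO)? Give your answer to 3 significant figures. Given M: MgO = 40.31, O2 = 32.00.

81.6 %

n(O2) = 78.30 g / 32.00 g/mol = 2.447 mol.
From the equation the O2:MgO mole ratio is 1:2, so n(MgO) = 2.447 × 2/1 = 4.894 mol.
Mass of MgO = 4.894 mol × 40.31 g/mol = 197.3 g.
This is the theoretical yield. Percent yield = 161 g / 197.3 g × 100% = 81.62%.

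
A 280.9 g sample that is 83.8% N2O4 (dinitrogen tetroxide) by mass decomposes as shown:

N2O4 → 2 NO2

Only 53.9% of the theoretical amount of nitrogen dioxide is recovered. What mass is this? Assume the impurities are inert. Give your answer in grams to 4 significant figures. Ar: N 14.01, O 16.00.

Pure N2O4 available = 280.9 g × 0.838 = 235.39 g.
M(N2O4) = 2(14.01) + 4(16.00) = 92.02 g/mol.
M(NO2) = 14.01 + 2(16.00) = 46.01 g/mol.
n(N2O4) = 235.39 g / 92.02 g/mol = 2.5581 mol.
From the equation the N2O4:NO2 mole ratio is 1:2, so n(NO2) = 2.5581 × 2/1 = 5.1162 mol.
Mass of NO2 = 5.1162 mol × 46.01 g/mol = 235.39 g.
Actual mass collected = 235.39 g × 0.539 = 126.88 g.

126.9 g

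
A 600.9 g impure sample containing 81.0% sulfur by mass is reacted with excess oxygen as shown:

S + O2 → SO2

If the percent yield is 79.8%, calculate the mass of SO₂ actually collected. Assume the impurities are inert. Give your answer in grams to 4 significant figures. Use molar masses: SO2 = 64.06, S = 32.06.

776.1 g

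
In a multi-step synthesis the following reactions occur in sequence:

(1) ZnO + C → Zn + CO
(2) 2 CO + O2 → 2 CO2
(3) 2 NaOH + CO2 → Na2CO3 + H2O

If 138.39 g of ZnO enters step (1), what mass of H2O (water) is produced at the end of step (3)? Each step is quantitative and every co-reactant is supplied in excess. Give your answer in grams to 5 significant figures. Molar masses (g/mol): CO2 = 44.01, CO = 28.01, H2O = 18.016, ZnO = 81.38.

n(ZnO) = 138.39 / 81.38 = 1.70054 mol.
Reaction (1): ZnO→CO ratio 1:1 ⇒ n(CO) = 1.70054 mol.
Reaction (2): CO→CO2 ratio 2:2 ⇒ n(CO2) = 1.70054 mol.
Reaction (3): CO2→H2O ratio 1:1 ⇒ n(H2O) = 1.70054 mol.
Mass of H2O = 1.70054 × 18.016 = 30.6369 g.

30.637 g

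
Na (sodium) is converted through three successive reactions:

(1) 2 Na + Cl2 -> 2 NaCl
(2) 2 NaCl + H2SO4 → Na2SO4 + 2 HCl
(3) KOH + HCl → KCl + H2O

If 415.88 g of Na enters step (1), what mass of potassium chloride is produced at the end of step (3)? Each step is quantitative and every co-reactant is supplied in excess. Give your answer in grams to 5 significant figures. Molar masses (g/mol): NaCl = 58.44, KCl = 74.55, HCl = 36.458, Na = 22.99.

1348.6 g

n(Na) = 415.88 / 22.99 = 18.0896 mol.
Reaction (1): Na→NaCl ratio 2:2 ⇒ n(NaCl) = 18.0896 mol.
Reaction (2): NaCl→HCl ratio 2:2 ⇒ n(HCl) = 18.0896 mol.
Reaction (3): HCl→KCl ratio 1:1 ⇒ n(KCl) = 18.0896 mol.
Mass of KCl = 18.0896 × 74.55 = 1348.58 g.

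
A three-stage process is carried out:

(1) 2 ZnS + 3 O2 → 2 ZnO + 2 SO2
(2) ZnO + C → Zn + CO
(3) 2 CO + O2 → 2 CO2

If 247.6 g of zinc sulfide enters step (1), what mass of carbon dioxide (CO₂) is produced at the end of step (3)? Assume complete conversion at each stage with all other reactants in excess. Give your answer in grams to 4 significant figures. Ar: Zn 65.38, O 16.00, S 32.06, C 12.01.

M(ZnS) = 65.38 + 32.06 = 97.44 g/mol.
M(CO2) = 12.01 + 2(16.00) = 44.01 g/mol.
n(ZnS) = 247.6 / 97.44 = 2.5411 mol.
Reaction (1): ZnS→ZnO ratio 2:2 ⇒ n(ZnO) = 2.5411 mol.
Reaction (2): ZnO→CO ratio 1:1 ⇒ n(CO) = 2.5411 mol.
Reaction (3): CO→CO2 ratio 2:2 ⇒ n(CO2) = 2.5411 mol.
Mass of CO2 = 2.5411 × 44.01 = 111.83 g.

111.8 g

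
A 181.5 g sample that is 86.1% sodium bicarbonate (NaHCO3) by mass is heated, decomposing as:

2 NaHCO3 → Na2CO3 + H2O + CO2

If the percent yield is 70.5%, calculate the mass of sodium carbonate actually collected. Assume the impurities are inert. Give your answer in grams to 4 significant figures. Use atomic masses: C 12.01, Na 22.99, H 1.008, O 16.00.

Pure NaHCO3 available = 181.5 g × 0.861 = 156.27 g.
M(NaHCO3) = 22.99 + 1.008 + 12.01 + 3(16.00) = 84.008 g/mol.
M(Na2CO3) = 2(22.99) + 12.01 + 3(16.00) = 105.99 g/mol.
n(NaHCO3) = 156.27 g / 84.008 g/mol = 1.8602 mol.
From the equation the NaHCO3:Na2CO3 mole ratio is 2:1, so n(Na2CO3) = 1.8602 × 1/2 = 0.93010 mol.
Mass of Na2CO3 = 0.93010 mol × 105.99 g/mol = 98.581 g.
Actual mass collected = 98.581 g × 0.705 = 69.500 g.

69.50 g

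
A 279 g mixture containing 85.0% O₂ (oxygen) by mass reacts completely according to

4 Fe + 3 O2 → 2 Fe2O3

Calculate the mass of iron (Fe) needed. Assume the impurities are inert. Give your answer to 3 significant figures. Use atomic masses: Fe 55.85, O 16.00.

Mass of pure O2 = 279 g × 0.850 = 237.2 g.
M(O2) = 2(16.00) = 32.00 g/mol.
M(Fe) = 55.85 g/mol.
n(O2) = 237.2 g / 32.00 g/mol = 7.411 mol.
From the equation the O2:Fe mole ratio is 3:4, so n(Fe) = 7.411 × 4/3 = 9.881 mol.
Mass of Fe = 9.881 mol × 55.85 g/mol = 551.9 g.

552 g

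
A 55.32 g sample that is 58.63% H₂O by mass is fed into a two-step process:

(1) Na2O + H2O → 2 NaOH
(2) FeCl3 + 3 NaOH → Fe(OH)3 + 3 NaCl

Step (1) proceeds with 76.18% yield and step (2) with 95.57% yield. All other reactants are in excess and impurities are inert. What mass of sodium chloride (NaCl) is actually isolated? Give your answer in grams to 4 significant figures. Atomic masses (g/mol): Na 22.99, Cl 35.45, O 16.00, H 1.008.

Pure H2O = 55.32 × 0.5863 = 32.434 g.
M(H2O) = 2(1.008) + 16.00 = 18.016 g/mol.
M(NaCl) = 22.99 + 35.45 = 58.44 g/mol.
n(H2O) = 32.434 / 18.016 = 1.8003 mol.
Step 1 (H2O:NaOH = 1:2): theoretical n(NaOH) = 3.6006 mol; at 76.18% yield, n(NaOH) = 2.7429 mol.
Step 2 (NaOH:NaCl = 3:3): theoretical n(NaCl) = 2.7429 mol, so theoretical mass = 2.7429 × 58.44 = 160.30 g.
At 95.57% yield, actual mass of NaCl = 160.30 × 0.9557 = 153.20 g.

153.2 g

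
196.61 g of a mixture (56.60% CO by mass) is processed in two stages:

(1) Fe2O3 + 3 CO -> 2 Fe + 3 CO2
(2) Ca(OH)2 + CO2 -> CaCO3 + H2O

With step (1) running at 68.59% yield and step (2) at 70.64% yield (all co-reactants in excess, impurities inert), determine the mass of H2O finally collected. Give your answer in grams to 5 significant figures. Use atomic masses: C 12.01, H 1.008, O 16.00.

Pure CO = 196.61 × 0.5660 = 111.281 g.
M(CO) = 12.01 + 16.00 = 28.01 g/mol.
M(H2O) = 2(1.008) + 16.00 = 18.016 g/mol.
n(CO) = 111.281 / 28.01 = 3.97291 mol.
Step 1 (CO:CO2 = 3:3): theoretical n(CO2) = 3.97291 mol; at 68.59% yield, n(CO2) = 2.72502 mol.
Step 2 (CO2:H2O = 1:1): theoretical n(H2O) = 2.72502 mol, so theoretical mass = 2.72502 × 18.016 = 49.0940 g.
At 70.64% yield, actual mass of H2O = 49.0940 × 0.7064 = 34.6800 g.

34.680 g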